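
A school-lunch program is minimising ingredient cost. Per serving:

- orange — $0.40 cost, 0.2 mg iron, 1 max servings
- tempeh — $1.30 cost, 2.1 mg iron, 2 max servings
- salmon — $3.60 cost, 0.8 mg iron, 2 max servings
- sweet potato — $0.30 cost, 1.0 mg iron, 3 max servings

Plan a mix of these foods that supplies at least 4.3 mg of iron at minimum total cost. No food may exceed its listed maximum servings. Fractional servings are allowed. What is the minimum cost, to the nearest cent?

Cost per mg of iron: sweet potato $0.3000, tempeh $0.6190, orange $2.0000, salmon $4.5000.
Take 3 servings of sweet potato: +3.0 mg iron for $0.90 (total $0.90, still need 1.3 mg).
Take 0.619 servings of tempeh: +1.3 mg iron for $0.80 (total $1.70, still need 0.0 mg).
Filling from the cheapest source first is optimal under one linear minimum: $1.70.

$1.70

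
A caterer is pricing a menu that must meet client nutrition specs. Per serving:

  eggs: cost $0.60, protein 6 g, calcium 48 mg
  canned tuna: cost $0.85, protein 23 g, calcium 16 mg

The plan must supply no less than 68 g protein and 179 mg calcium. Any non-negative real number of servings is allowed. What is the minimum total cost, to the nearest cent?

$3.65

A basic optimal solution has at most two foods positive. Try each food alone and each pair with both targets met exactly.
eggs only: max(68/6, 179/48) = 11.33 servings → $6.80.
canned tuna only: max(68/23, 179/16) = 11.19 servings → $9.51.
eggs + canned tuna with both tight: 3.005 servings and 2.173 servings → $3.65.
The minimum over all feasible corners is $3.65.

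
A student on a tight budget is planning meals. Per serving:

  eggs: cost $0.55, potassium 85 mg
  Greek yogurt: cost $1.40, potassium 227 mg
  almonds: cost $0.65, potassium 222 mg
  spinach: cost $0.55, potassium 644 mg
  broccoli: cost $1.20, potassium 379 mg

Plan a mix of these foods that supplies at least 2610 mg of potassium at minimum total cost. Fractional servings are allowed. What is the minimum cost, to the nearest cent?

$2.23

Cost per mg of potassium: spinach $0.0009, almonds $0.0029, broccoli $0.0032, Greek yogurt $0.0062, eggs $0.0065.
With no serving limits, use only spinach: 2610 mg / 644 mg = 4.053 servings × $0.55 = $2.23.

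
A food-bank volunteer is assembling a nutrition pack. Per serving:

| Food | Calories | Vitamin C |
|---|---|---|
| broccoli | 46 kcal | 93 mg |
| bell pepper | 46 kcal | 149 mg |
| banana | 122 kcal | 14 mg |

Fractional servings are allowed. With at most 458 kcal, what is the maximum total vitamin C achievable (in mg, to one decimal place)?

1483.5 mg

Vitamin C per kcal: bell pepper 3.239, broccoli 2.022, banana 0.1148.
With no serving limits, spend the whole calories allowance on bell pepper: 458 kcal / 46 kcal × 149 mg = 1483.5 mg.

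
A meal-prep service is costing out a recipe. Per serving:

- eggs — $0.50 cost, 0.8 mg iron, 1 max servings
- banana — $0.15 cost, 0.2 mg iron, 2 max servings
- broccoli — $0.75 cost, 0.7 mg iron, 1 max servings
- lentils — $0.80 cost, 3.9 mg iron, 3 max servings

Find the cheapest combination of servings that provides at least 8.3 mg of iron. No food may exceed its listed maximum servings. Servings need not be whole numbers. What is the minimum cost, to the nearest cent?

Cost per mg of iron: lentils $0.2051, eggs $0.6250, banana $0.7500, broccoli $1.0714.
Take 2.128 servings of lentils: +8.3 mg iron for $1.70 (total $1.70, still need 0.0 mg).
Greedy by cheapest-per-mg is optimal for a single linear constraint, so the minimum cost is $1.70.

$1.70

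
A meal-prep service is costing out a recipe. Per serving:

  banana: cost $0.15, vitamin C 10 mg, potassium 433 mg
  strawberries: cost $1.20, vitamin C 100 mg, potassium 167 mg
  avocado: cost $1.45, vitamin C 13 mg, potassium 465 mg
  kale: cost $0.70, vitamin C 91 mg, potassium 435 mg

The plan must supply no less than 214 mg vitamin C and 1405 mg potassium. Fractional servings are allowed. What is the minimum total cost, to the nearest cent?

A basic optimal solution has at most two foods positive. Try each food alone and each pair with both targets met exactly.
banana only: max(214/10, 1405/433) = 21.4 servings → $3.21.
strawberries only: max(214/100, 1405/167) = 8.413 servings → $10.10.
avocado only: max(214/13, 1405/465) = 16.46 servings → $23.87.
kale only: max(214/91, 1405/435) = 3.23 servings → $2.26.
banana + strawberries with both tight: 2.517 servings and 1.888 servings → $2.64.
banana + avocado with both targets exact would need a negative amount; discard.
banana + kale with both tight: 0.9918 servings and 2.243 servings → $1.72.
strawberries + avocado with both tight: 1.833 servings and 2.363 servings → $5.63.
strawberries + kale with both targets exact would need a negative amount; discard.
avocado + kale with both tight: 0.9483 servings and 2.216 servings → $2.93.
So the least-cost plan costs $1.72.

$1.72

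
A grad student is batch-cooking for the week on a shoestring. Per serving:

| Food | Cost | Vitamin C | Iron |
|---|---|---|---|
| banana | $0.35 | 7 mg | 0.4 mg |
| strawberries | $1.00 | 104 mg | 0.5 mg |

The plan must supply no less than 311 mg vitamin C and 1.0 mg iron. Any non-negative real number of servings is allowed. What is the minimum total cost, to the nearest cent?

Minimising a linear cost over {vitamin C ≥ 311, iron ≥ 1.0, servings ≥ 0} — the optimum is at a vertex, using one or two foods.
banana only: max(311/7, 1.0/0.4) = 44.43 servings → $15.55.
strawberries only: max(311/104, 1.0/0.5) = 2.99 servings → $2.99.
banana + strawberries: intersection lies outside the first quadrant.
So the least-cost plan costs $2.99.

$2.99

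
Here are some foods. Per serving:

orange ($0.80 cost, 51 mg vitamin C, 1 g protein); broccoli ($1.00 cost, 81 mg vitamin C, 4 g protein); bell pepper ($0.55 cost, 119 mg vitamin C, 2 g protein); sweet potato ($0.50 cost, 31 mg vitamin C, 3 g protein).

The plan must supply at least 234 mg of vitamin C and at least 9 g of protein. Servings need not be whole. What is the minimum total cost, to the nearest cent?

orange only: max(234/51, 9/1) = 9 servings → $7.20.
broccoli only: max(234/81, 9/4) = 2.889 servings → $2.89.
bell pepper only: max(234/119, 9/2) = 4.5 servings → $2.48.
sweet potato only: max(234/31, 9/3) = 7.548 servings → $3.77.
orange + broccoli with both tight: 1.683 servings and 1.829 servings → $3.18.
orange + bell pepper: the both-tight solution has a negative serving — not a feasible corner.
orange + sweet potato with both tight: 3.467 servings and 1.844 servings → $3.70.
broccoli + bell pepper with both tight: 1.92 servings and 0.6592 servings → $2.28.
broccoli + sweet potato: intersection lies outside the first quadrant.
bell pepper + sweet potato with both tight: 1.434 servings and 2.044 servings → $1.81.
The minimum over all feasible corners is $1.81.

$1.81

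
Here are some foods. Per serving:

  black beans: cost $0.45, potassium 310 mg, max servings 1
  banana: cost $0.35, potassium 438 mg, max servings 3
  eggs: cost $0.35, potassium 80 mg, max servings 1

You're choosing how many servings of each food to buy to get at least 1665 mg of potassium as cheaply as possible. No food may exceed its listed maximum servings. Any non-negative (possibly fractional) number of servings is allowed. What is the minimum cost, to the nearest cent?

$1.68

Cost per mg of potassium: banana $0.0008, black beans $0.0015, eggs $0.0044.
Take 3 servings of banana: +1314.0 mg potassium for $1.05 (total $1.05, still need 351.0 mg).
Take 1 serving of black beans: +310.0 mg potassium for $0.45 (total $1.50, still need 41.0 mg).
Take 0.5125 servings of eggs: +41.0 mg potassium for $0.18 (total $1.68, still need 0.0 mg).
Filling from the cheapest source first is optimal under one linear minimum: $1.68.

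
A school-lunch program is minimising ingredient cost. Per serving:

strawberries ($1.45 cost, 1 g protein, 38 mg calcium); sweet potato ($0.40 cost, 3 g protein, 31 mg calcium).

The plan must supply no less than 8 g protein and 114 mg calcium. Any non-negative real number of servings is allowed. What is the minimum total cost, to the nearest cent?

The cheapest plan sits at a corner of the feasible region — with two constraints it uses at most two foods.
strawberries only: max(8/1, 114/38) = 8 servings → $11.60.
sweet potato only: max(8/3, 114/31) = 3.677 servings → $1.47.
strawberries + sweet potato with both tight: 1.133 servings and 2.289 servings → $2.56.
Cheapest feasible corner: $1.47.

$1.47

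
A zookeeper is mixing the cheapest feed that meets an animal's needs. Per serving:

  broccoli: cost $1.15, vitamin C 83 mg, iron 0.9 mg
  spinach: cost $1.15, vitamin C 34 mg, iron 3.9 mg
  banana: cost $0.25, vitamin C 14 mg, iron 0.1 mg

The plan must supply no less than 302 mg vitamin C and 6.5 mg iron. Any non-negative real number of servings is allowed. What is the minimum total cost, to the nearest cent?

$4.80

Minimising a linear cost over {vitamin C ≥ 302, iron ≥ 6.5, servings ≥ 0} — the optimum is at a vertex, using one or two foods.
broccoli only: max(302/83, 6.5/0.9) = 7.222 servings → $8.31.
spinach only: max(302/34, 6.5/3.9) = 8.882 servings → $10.21.
banana only: max(302/14, 6.5/0.1) = 65 servings → $16.25.
broccoli + spinach with both tight: 3.264 servings and 0.9133 servings → $4.80.
broccoli + banana: the both-tight solution has a negative serving — not a feasible corner.
spinach + banana with both tight: 1.188 servings and 18.69 servings → $6.04.
So the least-cost plan costs $4.80.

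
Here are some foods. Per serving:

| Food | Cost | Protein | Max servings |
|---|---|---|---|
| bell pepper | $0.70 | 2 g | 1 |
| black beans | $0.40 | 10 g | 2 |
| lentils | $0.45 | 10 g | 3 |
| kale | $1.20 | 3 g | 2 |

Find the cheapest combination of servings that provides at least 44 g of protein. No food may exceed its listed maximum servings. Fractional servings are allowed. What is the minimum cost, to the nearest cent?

Cost per g of protein: black beans $0.0400, lentils $0.0450, bell pepper $0.3500, kale $0.4000.
Take 2 servings of black beans: +20.0 g protein for $0.80 (total $0.80, still need 24.0 g).
Take 2.4 servings of lentils: +24.0 g protein for $1.08 (total $1.88, still need 0.0 g).
Filling from the cheapest source first is optimal under one linear minimum: $1.88.

$1.88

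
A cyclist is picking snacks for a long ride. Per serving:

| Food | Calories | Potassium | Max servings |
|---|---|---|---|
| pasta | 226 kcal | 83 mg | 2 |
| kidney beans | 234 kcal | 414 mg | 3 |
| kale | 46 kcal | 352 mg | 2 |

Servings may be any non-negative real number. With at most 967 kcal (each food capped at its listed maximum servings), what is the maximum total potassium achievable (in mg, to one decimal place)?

Potassium per kcal: kale 7.652, kidney beans 1.769, pasta 0.3673.
Take 2 servings of kale: uses 92 kcal, +704.0 mg potassium (running total 704.0 mg).
Take 3 servings of kidney beans: uses 702 kcal, +1242.0 mg potassium (running total 1946.0 mg).
Take 0.7655 servings of pasta: uses 173 kcal, +63.5 mg potassium (running total 2009.5 mg).
Greedy by best ratio exhausts the calories allowance optimally: 2009.5 mg.

2009.5 mg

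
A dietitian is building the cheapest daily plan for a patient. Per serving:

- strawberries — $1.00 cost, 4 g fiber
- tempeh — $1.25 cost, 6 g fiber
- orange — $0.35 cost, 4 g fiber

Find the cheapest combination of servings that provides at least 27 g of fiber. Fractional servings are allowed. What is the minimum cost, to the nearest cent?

$2.36

Cost per g of fiber: orange $0.0875, tempeh $0.2083, strawberries $0.2500.
With no serving limits, use only orange: 27 g / 4 g = 6.75 servings × $0.35 = $2.36.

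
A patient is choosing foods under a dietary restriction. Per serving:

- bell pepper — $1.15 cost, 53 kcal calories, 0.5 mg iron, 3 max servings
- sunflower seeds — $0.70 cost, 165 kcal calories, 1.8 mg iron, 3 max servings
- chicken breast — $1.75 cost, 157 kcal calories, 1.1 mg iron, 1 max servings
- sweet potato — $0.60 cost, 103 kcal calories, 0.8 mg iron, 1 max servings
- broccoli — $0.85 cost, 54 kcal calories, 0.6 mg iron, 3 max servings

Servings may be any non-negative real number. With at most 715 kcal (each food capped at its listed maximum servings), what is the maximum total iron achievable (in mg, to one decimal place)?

7.7 mg

Iron per kcal: broccoli 0.01111, sunflower seeds 0.01091, bell pepper 0.009434, sweet potato 0.007767, chicken breast 0.007006.
Take 3 servings of broccoli: uses 162 kcal, +1.8 mg iron (running total 1.8 mg).
Take 3 servings of sunflower seeds: uses 495 kcal, +5.4 mg iron (running total 7.2 mg).
Take 1.094 servings of bell pepper: uses 58 kcal, +0.5 mg iron (running total 7.7 mg).
Filling greedily by iron-per-kcal is optimal for one linear limit, giving 7.7 mg.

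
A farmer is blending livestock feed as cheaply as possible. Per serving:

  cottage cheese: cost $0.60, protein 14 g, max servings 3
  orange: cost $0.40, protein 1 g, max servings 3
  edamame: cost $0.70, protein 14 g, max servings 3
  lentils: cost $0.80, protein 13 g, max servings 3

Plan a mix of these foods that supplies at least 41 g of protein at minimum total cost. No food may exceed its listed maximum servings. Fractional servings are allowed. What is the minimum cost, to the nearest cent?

Cost per g of protein: cottage cheese $0.0429, edamame $0.0500, lentils $0.0615, orange $0.4000.
Take 2.929 servings of cottage cheese: +41.0 g protein for $1.76 (total $1.76, still need 0.0 g).
Filling from the cheapest source first is optimal under one linear minimum: $1.76.

$1.76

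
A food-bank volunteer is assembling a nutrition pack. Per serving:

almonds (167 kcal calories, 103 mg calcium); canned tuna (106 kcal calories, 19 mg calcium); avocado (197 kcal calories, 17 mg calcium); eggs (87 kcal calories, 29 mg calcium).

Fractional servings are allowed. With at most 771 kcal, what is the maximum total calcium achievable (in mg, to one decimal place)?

Calcium per kcal: almonds 0.6168, eggs 0.3333, canned tuna 0.1792, avocado 0.08629.
With no serving limits, spend the whole calories allowance on almonds: 771 kcal / 167 kcal × 103 mg = 475.5 mg.

475.5 mg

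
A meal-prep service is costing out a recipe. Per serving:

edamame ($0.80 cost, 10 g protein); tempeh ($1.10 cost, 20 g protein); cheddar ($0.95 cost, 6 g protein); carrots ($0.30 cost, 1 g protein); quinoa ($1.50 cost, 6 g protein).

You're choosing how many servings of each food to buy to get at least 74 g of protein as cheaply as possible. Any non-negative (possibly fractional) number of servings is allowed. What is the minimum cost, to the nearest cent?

Cost per g of protein: tempeh $0.0550, edamame $0.0800, cheddar $0.1583, quinoa $0.2500, carrots $0.3000.
With no serving limits, use only tempeh: 74 g / 20 g = 3.7 servings × $1.10 = $4.07.

$4.07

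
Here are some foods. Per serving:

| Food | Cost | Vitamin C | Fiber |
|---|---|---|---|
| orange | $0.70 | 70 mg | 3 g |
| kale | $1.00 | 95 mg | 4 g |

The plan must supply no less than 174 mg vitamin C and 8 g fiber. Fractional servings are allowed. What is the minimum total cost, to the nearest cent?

$1.87

With two linear requirements the optimum uses one or two foods; enumerate the corners.
orange only: max(174/70, 8/3) = 2.667 servings → $1.87.
kale only: max(174/95, 8/4) = 2 servings → $2.00.
orange + kale: intersection lies outside the first quadrant.
Cheapest feasible corner: $1.87.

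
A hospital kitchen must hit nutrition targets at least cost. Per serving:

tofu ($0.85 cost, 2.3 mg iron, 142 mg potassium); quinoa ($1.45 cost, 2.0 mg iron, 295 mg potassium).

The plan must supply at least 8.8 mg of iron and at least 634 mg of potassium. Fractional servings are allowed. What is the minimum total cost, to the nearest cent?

With two linear requirements the optimum uses one or two foods; enumerate the corners.
tofu only: max(8.8/2.3, 634/142) = 4.465 servings → $3.80.
quinoa only: max(8.8/2.0, 634/295) = 4.4 servings → $6.38.
tofu + quinoa with both tight: 3.366 servings and 0.5288 servings → $3.63.
The minimum over all feasible corners is $3.63.

$3.63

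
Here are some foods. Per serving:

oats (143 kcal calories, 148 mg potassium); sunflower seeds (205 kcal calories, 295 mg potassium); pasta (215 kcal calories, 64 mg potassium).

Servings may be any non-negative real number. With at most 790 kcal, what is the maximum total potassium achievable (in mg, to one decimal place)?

1136.8 mg

Potassium per kcal: sunflower seeds 1.439, oats 1.035, pasta 0.2977.
With no serving limits, spend the whole calories allowance on sunflower seeds: 790 kcal / 205 kcal × 295 mg = 1136.8 mg.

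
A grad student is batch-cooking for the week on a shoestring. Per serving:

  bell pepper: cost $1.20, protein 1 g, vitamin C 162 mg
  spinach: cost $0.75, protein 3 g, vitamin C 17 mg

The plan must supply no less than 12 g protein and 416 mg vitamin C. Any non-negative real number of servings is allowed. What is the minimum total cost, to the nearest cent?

$5.11

bell pepper only: max(12/1, 416/162) = 12 servings → $14.40.
spinach only: max(12/3, 416/17) = 24.47 servings → $18.35.
bell pepper + spinach with both tight: 2.226 servings and 3.258 servings → $5.11.
The minimum over all feasible corners is $5.11.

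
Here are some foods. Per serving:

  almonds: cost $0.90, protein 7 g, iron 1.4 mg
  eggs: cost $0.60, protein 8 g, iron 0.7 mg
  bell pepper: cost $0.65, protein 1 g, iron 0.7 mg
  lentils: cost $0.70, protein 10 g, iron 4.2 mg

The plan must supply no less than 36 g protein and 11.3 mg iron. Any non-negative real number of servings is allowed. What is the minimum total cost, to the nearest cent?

$2.52

An LP optimum is at a vertex; with two nutrient constraints at most two foods are used. Check each candidate.
almonds only: max(36/7, 11.3/1.4) = 8.071 servings → $7.26.
eggs only: max(36/8, 11.3/0.7) = 16.14 servings → $9.69.
bell pepper only: max(36/1, 11.3/0.7) = 36 servings → $23.40.
lentils only: max(36/10, 11.3/4.2) = 3.6 servings → $2.52.
almonds + eggs: intersection lies outside the first quadrant.
almonds + bell pepper with both tight: 3.971 servings and 8.2 servings → $8.90.
almonds + lentils with both tight: 2.481 servings and 1.864 servings → $3.54.
eggs + bell pepper with both tight: 2.837 servings and 13.31 servings → $10.35.
eggs + lentils with both tight: 1.436 servings and 2.451 servings → $2.58.
bell pepper + lentils: intersection lies outside the first quadrant.
Cheapest feasible corner: $2.52.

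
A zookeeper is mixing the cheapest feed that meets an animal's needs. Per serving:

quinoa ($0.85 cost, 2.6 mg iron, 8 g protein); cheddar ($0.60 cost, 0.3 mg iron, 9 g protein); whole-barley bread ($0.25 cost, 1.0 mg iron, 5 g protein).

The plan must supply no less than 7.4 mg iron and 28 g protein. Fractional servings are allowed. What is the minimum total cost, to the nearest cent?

$1.85

The cheapest plan sits at a corner of the feasible region — with two constraints it uses at most two foods.
quinoa only: max(7.4/2.6, 28/8) = 3.5 servings → $2.98.
cheddar only: max(7.4/0.3, 28/9) = 24.67 servings → $14.80.
whole-barley bread only: max(7.4/1.0, 28/5) = 7.4 servings → $1.85.
quinoa + cheddar with both tight: 2.771 servings and 0.6476 servings → $2.74.
quinoa + whole-barley bread with both tight: 1.8 servings and 2.72 servings → $2.21.
cheddar + whole-barley bread: intersection lies outside the first quadrant.
Cheapest feasible corner: $1.85.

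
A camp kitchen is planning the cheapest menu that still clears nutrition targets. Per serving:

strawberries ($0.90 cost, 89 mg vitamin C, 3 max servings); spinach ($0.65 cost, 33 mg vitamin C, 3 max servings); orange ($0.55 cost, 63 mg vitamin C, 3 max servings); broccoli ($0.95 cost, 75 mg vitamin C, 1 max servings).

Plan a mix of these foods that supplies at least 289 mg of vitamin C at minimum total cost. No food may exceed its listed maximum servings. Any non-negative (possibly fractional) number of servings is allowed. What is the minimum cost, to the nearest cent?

$2.66

Cost per mg of vitamin C: orange $0.0087, strawberries $0.0101, broccoli $0.0127, spinach $0.0197.
Take 3 servings of orange: +189.0 mg vitamin C for $1.65 (total $1.65, still need 100.0 mg).
Take 1.124 servings of strawberries: +100.0 mg vitamin C for $1.01 (total $2.66, still need 0.0 mg).
Greedy by cheapest-per-mg is optimal for a single linear constraint, so the minimum cost is $2.66.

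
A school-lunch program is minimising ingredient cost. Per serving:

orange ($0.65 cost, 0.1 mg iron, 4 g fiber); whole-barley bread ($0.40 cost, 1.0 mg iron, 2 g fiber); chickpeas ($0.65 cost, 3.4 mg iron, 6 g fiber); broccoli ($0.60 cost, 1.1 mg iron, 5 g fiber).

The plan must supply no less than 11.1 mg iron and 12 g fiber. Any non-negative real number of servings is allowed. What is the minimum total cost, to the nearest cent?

$2.12

orange only: max(11.1/0.1, 12/4) = 111 servings → $72.15.
whole-barley bread only: max(11.1/1.0, 12/2) = 11.1 servings → $4.44.
chickpeas only: max(11.1/3.4, 12/6) = 3.265 servings → $2.12.
broccoli only: max(11.1/1.1, 12/5) = 10.09 servings → $6.05.
orange + whole-barley bread with both targets exact would need a negative amount; discard.
orange + chickpeas with both targets exact would need a negative amount; discard.
orange + broccoli: intersection lies outside the first quadrant.
whole-barley bread + chickpeas with both targets exact would need a negative amount; discard.
whole-barley bread + broccoli: intersection lies outside the first quadrant.
chickpeas + broccoli: the both-tight solution has a negative serving — not a feasible corner.
The minimum over all feasible corners is $2.12.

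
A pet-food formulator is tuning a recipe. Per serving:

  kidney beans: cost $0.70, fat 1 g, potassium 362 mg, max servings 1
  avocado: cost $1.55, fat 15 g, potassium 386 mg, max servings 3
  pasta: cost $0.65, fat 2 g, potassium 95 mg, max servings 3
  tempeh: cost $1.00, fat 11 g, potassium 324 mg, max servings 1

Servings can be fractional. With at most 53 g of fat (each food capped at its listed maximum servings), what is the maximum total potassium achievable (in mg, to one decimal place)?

1871.7 mg

Potassium per g fat: kidney beans 362, pasta 47.5, tempeh 29.45, avocado 25.73.
Take 1 serving of kidney beans: uses 1 g fat, +362.0 mg potassium (running total 362.0 mg).
Take 3 servings of pasta: uses 6 g fat, +285.0 mg potassium (running total 647.0 mg).
Take 1 serving of tempeh: uses 11 g fat, +324.0 mg potassium (running total 971.0 mg).
Take 2.333 servings of avocado: uses 35 g fat, +900.7 mg potassium (running total 1871.7 mg).
Filling greedily by potassium-per-g fat is optimal for one linear limit, giving 1871.7 mg.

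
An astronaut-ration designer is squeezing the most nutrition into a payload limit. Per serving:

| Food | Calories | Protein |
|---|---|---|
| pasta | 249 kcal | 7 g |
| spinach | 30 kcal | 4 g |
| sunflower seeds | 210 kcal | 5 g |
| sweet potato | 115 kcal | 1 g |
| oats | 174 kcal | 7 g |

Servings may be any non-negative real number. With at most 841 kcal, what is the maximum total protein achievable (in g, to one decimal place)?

Protein per kcal: spinach 0.1333, oats 0.04023, pasta 0.02811, sunflower seeds 0.02381, sweet potato 0.008696.
With no serving limits, spend the whole calories allowance on spinach: 841 kcal / 30 kcal × 4 g = 112.1 g.

112.1 g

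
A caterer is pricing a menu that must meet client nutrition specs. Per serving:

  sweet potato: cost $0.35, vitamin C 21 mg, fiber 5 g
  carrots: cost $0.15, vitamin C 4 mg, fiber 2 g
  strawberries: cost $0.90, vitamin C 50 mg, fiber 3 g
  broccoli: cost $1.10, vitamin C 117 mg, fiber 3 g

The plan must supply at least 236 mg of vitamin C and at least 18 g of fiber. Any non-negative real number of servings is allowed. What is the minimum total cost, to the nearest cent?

This is a tiny linear program; its minimum lies at a vertex of the feasible set. List the vertices and price them.
sweet potato only: max(236/21, 18/5) = 11.24 servings → $3.93.
carrots only: max(236/4, 18/2) = 59 servings → $8.85.
strawberries only: max(236/50, 18/3) = 6 servings → $5.40.
broccoli only: max(236/117, 18/3) = 6 servings → $6.60.
sweet potato + carrots with both targets exact would need a negative amount; discard.
sweet potato + strawberries with both tight: 1.027 servings and 4.289 servings → $4.22.
sweet potato + broccoli with both tight: 2.678 servings and 1.536 servings → $2.63.
carrots + strawberries with both tight: 2.182 servings and 4.545 servings → $4.42.
carrots + broccoli with both tight: 6.297 servings and 1.802 servings → $2.93.
strawberries + broccoli with both targets exact would need a negative amount; discard.
The minimum over all feasible corners is $2.63.

$2.63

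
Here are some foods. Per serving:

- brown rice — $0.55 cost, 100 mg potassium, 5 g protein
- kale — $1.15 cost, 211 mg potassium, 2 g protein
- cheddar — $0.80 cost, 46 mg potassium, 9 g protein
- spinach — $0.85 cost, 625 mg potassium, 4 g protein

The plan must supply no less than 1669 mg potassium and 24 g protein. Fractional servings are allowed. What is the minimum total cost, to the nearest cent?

brown rice only: max(1669/100, 24/5) = 16.69 servings → $9.18.
kale only: max(1669/211, 24/2) = 12 servings → $13.80.
cheddar only: max(1669/46, 24/9) = 36.28 servings → $29.03.
spinach only: max(1669/625, 24/4) = 6 servings → $5.10.
brown rice + kale with both tight: 2.019 servings and 6.953 servings → $9.11.
brown rice + cheddar with both targets exact would need a negative amount; discard.
brown rice + spinach with both tight: 3.055 servings and 2.182 servings → $3.53.
kale + cheddar with both tight: 7.702 servings and 0.9552 servings → $9.62.
kale + spinach: the both-tight solution has a negative serving — not a feasible corner.
cheddar + spinach with both tight: 1.53 servings and 2.558 servings → $3.40.
The minimum over all feasible corners is $3.40.

$3.40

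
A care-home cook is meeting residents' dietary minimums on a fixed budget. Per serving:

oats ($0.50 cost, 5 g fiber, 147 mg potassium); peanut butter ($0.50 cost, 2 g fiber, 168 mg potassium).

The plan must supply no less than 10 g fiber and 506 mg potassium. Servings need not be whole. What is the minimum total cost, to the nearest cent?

oats only: max(10/5, 506/147) = 3.442 servings → $1.72.
peanut butter only: max(10/2, 506/168) = 5 servings → $2.50.
oats + peanut butter with both tight: 1.223 servings and 1.941 servings → $1.58.
The minimum over all feasible corners is $1.58.

$1.58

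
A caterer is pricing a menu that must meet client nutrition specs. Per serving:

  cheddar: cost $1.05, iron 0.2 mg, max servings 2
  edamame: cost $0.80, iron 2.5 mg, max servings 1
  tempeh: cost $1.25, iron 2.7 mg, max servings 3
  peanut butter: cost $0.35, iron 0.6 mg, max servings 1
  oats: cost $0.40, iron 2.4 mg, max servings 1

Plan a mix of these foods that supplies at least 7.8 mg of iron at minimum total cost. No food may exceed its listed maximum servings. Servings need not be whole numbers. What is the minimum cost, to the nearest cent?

$2.54

Cost per mg of iron: oats $0.1667, edamame $0.3200, tempeh $0.4630, peanut butter $0.5833, cheddar $5.2500.
Take 1 serving of oats: +2.4 mg iron for $0.40 (total $0.40, still need 5.4 mg).
Take 1 serving of edamame: +2.5 mg iron for $0.80 (total $1.20, still need 2.9 mg).
Take 1.074 servings of tempeh: +2.9 mg iron for $1.34 (total $2.54, still need 0.0 mg).
Greedy by cheapest-per-mg is optimal for a single linear constraint, so the minimum cost is $2.54.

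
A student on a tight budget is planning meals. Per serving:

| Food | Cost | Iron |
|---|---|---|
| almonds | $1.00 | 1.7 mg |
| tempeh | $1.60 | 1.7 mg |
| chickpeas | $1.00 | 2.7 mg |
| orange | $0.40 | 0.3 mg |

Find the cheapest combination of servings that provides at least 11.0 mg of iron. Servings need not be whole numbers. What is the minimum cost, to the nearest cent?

Cost per mg of iron: chickpeas $0.3704, almonds $0.5882, tempeh $0.9412, orange $1.3333.
With no serving limits, use only chickpeas: 11.0 mg / 2.7 mg = 4.074 servings × $1.00 = $4.07.

$4.07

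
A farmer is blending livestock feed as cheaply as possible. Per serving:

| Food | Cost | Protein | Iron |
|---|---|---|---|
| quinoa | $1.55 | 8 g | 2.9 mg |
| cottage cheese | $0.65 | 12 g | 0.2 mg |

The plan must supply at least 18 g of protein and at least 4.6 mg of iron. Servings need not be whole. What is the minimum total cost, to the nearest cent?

Minimising a linear cost over {protein ≥ 18, iron ≥ 4.6, servings ≥ 0} — the optimum is at a vertex, using one or two foods.
quinoa only: max(18/8, 4.6/2.9) = 2.25 servings → $3.49.
cottage cheese only: max(18/12, 4.6/0.2) = 23 servings → $14.95.
quinoa + cottage cheese with both tight: 1.554 servings and 0.4639 servings → $2.71.
The minimum over all feasible corners is $2.71.

$2.71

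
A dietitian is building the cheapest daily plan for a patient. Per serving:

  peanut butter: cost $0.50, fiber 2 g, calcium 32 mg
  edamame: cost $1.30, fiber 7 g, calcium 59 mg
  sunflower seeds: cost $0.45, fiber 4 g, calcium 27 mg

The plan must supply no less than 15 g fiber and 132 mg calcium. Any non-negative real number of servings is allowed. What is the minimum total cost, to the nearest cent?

$2.14

This is a tiny linear program; its minimum lies at a vertex of the feasible set. List the vertices and price them.
peanut butter only: max(15/2, 132/32) = 7.5 servings → $3.75.
edamame only: max(15/7, 132/59) = 2.237 servings → $2.91.
sunflower seeds only: max(15/4, 132/27) = 4.889 servings → $2.20.
peanut butter + edamame with both tight: 0.3679 servings and 2.038 servings → $2.83.
peanut butter + sunflower seeds with both tight: 1.662 servings and 2.919 servings → $2.14.
edamame + sunflower seeds with both targets exact would need a negative amount; discard.
Cheapest feasible corner: $2.14.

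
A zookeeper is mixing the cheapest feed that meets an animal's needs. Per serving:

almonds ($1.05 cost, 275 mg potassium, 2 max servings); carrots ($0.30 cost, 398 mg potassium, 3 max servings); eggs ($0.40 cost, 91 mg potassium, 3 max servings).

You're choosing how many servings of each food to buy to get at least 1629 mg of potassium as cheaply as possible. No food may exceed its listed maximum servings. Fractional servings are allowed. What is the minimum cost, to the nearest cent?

$2.56

Cost per mg of potassium: carrots $0.0008, almonds $0.0038, eggs $0.0044.
Take 3 servings of carrots: +1194.0 mg potassium for $0.90 (total $0.90, still need 435.0 mg).
Take 1.582 servings of almonds: +435.0 mg potassium for $1.66 (total $2.56, still need 0.0 mg).
Greedy by cheapest-per-mg is optimal for a single linear constraint, so the minimum cost is $2.56.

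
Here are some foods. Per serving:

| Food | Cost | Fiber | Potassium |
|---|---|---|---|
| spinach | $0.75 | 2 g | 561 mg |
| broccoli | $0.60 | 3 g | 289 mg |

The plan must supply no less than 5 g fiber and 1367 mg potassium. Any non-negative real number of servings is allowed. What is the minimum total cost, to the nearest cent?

$1.84

The cheapest plan sits at a corner of the feasible region — with two constraints it uses at most two foods.
spinach only: max(5/2, 1367/561) = 2.5 servings → $1.88.
broccoli only: max(5/3, 1367/289) = 4.73 servings → $2.84.
spinach + broccoli with both tight: 2.404 servings and 0.06425 servings → $1.84.
The minimum over all feasible corners is $1.84.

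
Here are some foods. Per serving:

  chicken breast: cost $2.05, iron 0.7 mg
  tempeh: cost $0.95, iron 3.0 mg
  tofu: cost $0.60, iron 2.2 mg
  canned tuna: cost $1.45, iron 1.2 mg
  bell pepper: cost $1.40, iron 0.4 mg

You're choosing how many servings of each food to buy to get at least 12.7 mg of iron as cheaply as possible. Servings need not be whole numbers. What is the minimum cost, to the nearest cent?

Cost per mg of iron: tofu $0.2727, tempeh $0.3167, canned tuna $1.2083, chicken breast $2.9286, bell pepper $3.5000.
With no serving limits, use only tofu: 12.7 mg / 2.2 mg = 5.773 servings × $0.60 = $3.46.

$3.46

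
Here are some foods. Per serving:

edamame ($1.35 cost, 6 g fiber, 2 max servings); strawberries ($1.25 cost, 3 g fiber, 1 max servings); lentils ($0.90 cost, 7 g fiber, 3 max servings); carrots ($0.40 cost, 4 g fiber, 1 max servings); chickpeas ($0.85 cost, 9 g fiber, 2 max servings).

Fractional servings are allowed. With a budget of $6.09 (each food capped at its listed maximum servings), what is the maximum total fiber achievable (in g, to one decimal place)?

Fiber per dollar: chickpeas 10.59, carrots 10, lentils 7.778, edamame 4.444, strawberries 2.4.
Take 2 servings of chickpeas: spends $1.70, +18.0 g fiber (running total 18.0 g).
Take 1 serving of carrots: spends $0.40, +4.0 g fiber (running total 22.0 g).
Take 3 servings of lentils: spends $2.70, +21.0 g fiber (running total 43.0 g).
Take 0.9556 servings of edamame: spends $1.29, +5.7 g fiber (running total 48.7 g).
Filling greedily by fiber-per-dollar is optimal for one linear limit, giving 48.7 g.

48.7 g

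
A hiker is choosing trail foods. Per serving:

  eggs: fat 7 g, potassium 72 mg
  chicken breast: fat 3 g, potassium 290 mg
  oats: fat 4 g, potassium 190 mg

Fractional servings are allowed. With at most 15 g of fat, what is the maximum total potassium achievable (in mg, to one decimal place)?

Potassium per g fat: chicken breast 96.67, oats 47.5, eggs 10.29.
With no serving limits, spend the whole fat allowance on chicken breast: 15 g / 3 g × 290 mg = 1450.0 mg.

1450.0 mg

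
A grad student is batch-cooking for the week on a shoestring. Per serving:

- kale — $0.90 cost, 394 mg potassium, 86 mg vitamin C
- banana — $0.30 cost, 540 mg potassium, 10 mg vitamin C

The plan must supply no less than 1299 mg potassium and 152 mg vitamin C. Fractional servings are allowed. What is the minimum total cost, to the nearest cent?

Check every corner: each single food scaled to meet both minima, and each pair solved so both constraints bind.
kale only: max(1299/394, 152/86) = 3.297 servings → $2.97.
banana only: max(1299/540, 152/10) = 15.2 servings → $4.56.
kale + banana with both tight: 1.626 servings and 1.219 servings → $1.83.
The minimum over all feasible corners is $1.83.

$1.83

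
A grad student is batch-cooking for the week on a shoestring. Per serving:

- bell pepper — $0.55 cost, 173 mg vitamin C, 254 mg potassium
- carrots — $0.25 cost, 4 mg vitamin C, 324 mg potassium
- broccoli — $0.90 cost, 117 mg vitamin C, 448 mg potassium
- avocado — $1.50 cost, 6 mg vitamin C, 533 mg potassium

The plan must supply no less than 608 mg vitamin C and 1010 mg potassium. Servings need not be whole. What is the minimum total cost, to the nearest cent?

$2.02

Two binding constraints pin down two serving amounts, so the optimal mix uses at most two foods. The candidates are each food alone (scaled to the tighter of vitamin C/potassium) and each pair with both constraints tight.
bell pepper only: max(608/173, 1010/254) = 3.976 servings → $2.19.
carrots only: max(608/4, 1010/324) = 152 servings → $38.00.
broccoli only: max(608/117, 1010/448) = 5.197 servings → $4.68.
avocado only: max(608/6, 1010/533) = 101.3 servings → $152.00.
bell pepper + carrots with both tight: 3.506 servings and 0.3688 servings → $2.02.
bell pepper + broccoli with both tight: 3.227 servings and 0.4248 servings → $2.16.
bell pepper + avocado with both tight: 3.507 servings and 0.2238 servings → $2.26.
carrots + broccoli with both targets exact would need a negative amount; discard.
carrots + avocado: intersection lies outside the first quadrant.
broccoli + avocado with both targets exact would need a negative amount; discard.
Cheapest feasible corner: $2.02.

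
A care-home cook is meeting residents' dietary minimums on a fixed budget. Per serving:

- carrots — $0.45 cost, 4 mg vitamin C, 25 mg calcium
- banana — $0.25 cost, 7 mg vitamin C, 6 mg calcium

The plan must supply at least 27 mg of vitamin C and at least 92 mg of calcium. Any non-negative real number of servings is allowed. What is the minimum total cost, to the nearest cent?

carrots only: max(27/4, 92/25) = 6.75 servings → $3.04.
banana only: max(27/7, 92/6) = 15.33 servings → $3.83.
carrots + banana with both tight: 3.192 servings and 2.033 servings → $1.94.
Cheapest feasible corner: $1.94.

$1.94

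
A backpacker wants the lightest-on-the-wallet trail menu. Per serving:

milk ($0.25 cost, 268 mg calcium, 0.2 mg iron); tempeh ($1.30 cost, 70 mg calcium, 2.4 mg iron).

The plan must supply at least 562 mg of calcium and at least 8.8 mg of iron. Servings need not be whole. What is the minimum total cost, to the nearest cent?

$4.93

Two binding constraints pin down two serving amounts, so the optimal mix uses at most two foods. The candidates are each food alone (scaled to the tighter of calcium/iron) and each pair with both constraints tight.
milk only: max(562/268, 8.8/0.2) = 44 servings → $11.00.
tempeh only: max(562/70, 8.8/2.4) = 8.029 servings → $10.44.
milk + tempeh with both tight: 1.165 servings and 3.57 servings → $4.93.
Cheapest feasible corner: $4.93.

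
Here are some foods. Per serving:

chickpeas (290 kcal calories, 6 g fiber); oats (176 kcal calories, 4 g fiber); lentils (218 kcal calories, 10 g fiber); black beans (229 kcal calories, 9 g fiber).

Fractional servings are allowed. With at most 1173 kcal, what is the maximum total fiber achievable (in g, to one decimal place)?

53.8 g

Fiber per kcal: lentils 0.04587, black beans 0.0393, oats 0.02273, chickpeas 0.02069.
With no serving limits, spend the whole calories allowance on lentils: 1173 kcal / 218 kcal × 10 g = 53.8 g.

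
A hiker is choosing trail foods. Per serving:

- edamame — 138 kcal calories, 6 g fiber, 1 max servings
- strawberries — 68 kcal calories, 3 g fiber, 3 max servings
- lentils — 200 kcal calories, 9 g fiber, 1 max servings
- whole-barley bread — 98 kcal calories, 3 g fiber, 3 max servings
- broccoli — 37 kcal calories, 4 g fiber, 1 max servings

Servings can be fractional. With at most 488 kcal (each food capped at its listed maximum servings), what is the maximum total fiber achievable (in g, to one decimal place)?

Fiber per kcal: broccoli 0.1081, lentils 0.045, strawberries 0.04412, edamame 0.04348, whole-barley bread 0.03061.
Take 1 serving of broccoli: uses 37 kcal, +4.0 g fiber (running total 4.0 g).
Take 1 serving of lentils: uses 200 kcal, +9.0 g fiber (running total 13.0 g).
Take 3 servings of strawberries: uses 204 kcal, +9.0 g fiber (running total 22.0 g).
Take 0.3406 servings of edamame: uses 47 kcal, +2.0 g fiber (running total 24.0 g).
Filling greedily by fiber-per-kcal is optimal for one linear limit, giving 24.0 g.

24.0 g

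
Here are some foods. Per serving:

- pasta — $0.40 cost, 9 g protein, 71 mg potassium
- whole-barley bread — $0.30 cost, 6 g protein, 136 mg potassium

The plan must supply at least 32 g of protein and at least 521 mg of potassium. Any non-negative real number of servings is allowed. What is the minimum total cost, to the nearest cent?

The cheapest plan sits at a corner of the feasible region — with two constraints it uses at most two foods.
pasta only: max(32/9, 521/71) = 7.338 servings → $2.94.
whole-barley bread only: max(32/6, 521/136) = 5.333 servings → $1.60.
pasta + whole-barley bread with both tight: 1.536 servings and 3.029 servings → $1.52.
So the least-cost plan costs $1.52.

$1.52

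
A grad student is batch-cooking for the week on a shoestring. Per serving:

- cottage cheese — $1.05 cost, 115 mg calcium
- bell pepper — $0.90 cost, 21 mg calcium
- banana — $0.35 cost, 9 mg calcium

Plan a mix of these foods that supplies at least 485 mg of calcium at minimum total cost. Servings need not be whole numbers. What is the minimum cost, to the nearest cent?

$4.43

Cost per mg of calcium: cottage cheese $0.0091, banana $0.0389, bell pepper $0.0429.
With no serving limits, use only cottage cheese: 485 mg / 115 mg = 4.217 servings × $1.05 = $4.43.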